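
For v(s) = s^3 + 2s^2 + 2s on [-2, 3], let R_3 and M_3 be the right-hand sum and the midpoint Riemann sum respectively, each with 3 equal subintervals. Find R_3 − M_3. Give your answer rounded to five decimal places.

57.98611

R_3 ≈ 98.5185185.
M_3 ≈ 40.5324074.
R_3 − M_3 ≈ 57.98611.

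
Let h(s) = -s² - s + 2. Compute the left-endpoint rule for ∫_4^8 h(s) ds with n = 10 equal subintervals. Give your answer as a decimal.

-155.04

Δs = (8 − 4)/10 = 0.4.
Left endpoints: 4, 4.4, 4.8, 5.2, 5.6, 6, 6.4, 6.8, 7.2, 7.6.
h(4) = -18, h(4.4) = -21.76, h(4.8) = -25.84, h(5.2) = -30.24, h(5.6) = -34.96, h(6) = -40, h(6.4) = -45.36, h(6.8) = -51.04, h(7.2) = -57.04, h(7.6) = -63.36.
Sum = Δs · [h(4) + h(4.4) + h(4.8) + ...].
Sum = -155.04.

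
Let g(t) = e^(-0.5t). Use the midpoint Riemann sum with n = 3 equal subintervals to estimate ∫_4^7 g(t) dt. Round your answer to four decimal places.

0.2081

Δt = (7 − 4)/3 = 1.
Midpoints: 4.5, 5.5, 6.5.
g(4.5) ≈ 0.1054, g(5.5) ≈ 0.0639, g(6.5) ≈ 0.0388.
Sum = Δt · [g(4.5) + g(5.5) + g(6.5)].
Sum ≈ 0.2081.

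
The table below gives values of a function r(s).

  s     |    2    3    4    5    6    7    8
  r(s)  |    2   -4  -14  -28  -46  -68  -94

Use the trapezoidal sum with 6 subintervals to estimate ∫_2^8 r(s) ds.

Δs = 1.
T_6 = (1/2)·[2 + 2·(-4) + 2·(-14) + 2·(-28) + 2·(-46) + 2·(-68) + (-94)] = -206.

-206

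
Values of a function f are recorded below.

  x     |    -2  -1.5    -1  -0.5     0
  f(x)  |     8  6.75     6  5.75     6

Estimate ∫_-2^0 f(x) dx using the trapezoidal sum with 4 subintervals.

12.75

Δx = 0.5.
T_4 = (0.5/2)·[8 + 2·6.75 + 2·6 + 2·5.75 + 6] = 12.75.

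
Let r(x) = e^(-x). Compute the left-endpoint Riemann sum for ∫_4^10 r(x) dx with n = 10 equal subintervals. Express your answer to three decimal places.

Δx = (10 − 4)/10 = 0.6.
Left endpoints: 4, 4.6, 5.2, 5.8, 6.4, 7, 7.6, 8.2, 8.8, 9.4.
r(4) ≈ 0.018, r(4.6) ≈ 0.010, r(5.2) ≈ 0.006, r(5.8) ≈ 0.003, r(6.4) ≈ 0.002, r(7) ≈ 0.001, r(7.6) ≈ 0.001, r(8.2) ≈ 0.000, r(8.8) ≈ 0.000, r(9.4) ≈ 0.000.
Sum = Δx · [r(4) + r(4.6) + r(5.2) + ...].
Sum ≈ 0.024.

0.024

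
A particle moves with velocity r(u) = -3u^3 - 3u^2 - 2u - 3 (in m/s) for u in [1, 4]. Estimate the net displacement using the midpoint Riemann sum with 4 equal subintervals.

-274.6640625

Δu = (4 − 1)/4 = 0.75.
Midpoints: 1.375, 2.125, 2.875, 3.625.
r(1.375) = -9841/512, r(2.125) = -25387/512, r(2.875) = -53677/512, r(3.625) = -98599/512.
Sum = Δu · [r(1.375) + r(2.125) + r(2.875) + r(3.625)].
Sum = -274.6640625.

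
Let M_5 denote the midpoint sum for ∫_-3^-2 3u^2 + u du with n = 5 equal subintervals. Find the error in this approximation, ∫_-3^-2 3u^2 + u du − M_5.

Exact integral: ∫_-3^-2 f(u) du = 16.5.
M_5 = 16.49.
Error = 16.5 − 16.49 = 0.01.

0.01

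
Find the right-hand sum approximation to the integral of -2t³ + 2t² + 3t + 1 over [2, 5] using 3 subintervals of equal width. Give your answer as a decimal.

-293

Δt = (5 − 2)/3 = 1.
Right endpoints: 3, 4, 5.
f(3) = -26, f(4) = -83, f(5) = -184.
Sum = Δt · [f(3) + f(4) + f(5)].
Sum = -293.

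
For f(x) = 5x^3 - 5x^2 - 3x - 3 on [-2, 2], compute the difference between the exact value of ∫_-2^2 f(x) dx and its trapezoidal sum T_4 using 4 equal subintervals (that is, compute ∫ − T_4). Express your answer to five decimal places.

Exact integral: ∫_-2^2 f(x) dx ≈ -38.6666667.
T_4 = -42.
Error ≈ -38.6666667 − (-42) ≈ 3.33333.

3.33333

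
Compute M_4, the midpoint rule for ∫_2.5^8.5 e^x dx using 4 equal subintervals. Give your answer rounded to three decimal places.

Δx = (8.5 − 2.5)/4 = 1.5.
Midpoints: 3.25, 4.75, 6.25, 7.75.
f(3.25) ≈ 25.790, f(4.75) ≈ 115.584, f(6.25) ≈ 518.013, f(7.75) ≈ 2321.572.
Sum = Δx · [f(3.25) + f(4.75) + f(6.25) + f(7.75)].
Sum ≈ 4471.440.

4471.440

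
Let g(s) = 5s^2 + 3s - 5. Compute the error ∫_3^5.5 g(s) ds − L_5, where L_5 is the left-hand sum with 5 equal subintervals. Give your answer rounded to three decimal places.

27.917

Exact integral: ∫_3^5.5 g(s) ds ≈ 251.66667.
L_5 = 223.75.
Error ≈ 251.66667 − 223.75 ≈ 27.917.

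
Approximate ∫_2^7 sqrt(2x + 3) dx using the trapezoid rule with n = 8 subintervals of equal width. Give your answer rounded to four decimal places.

Δx = (7 − 2)/8 = 0.625.
f(2) ≈ 2.6458, f(2.625) ≈ 2.8723, f(3.25) ≈ 3.0822, f(3.875) ≈ 3.2787, f(4.5) ≈ 3.4641, f(5.125) ≈ 3.6401, f(5.75) ≈ 3.8079, f(6.375) ≈ 3.9686, f(7) ≈ 4.1231.
T_8 = (Δx/2)·[f(x_0) + 2f(x_1) + ... + 2f(x_{7}) + f(x_8)].
Sum ≈ 17.1864.

17.1864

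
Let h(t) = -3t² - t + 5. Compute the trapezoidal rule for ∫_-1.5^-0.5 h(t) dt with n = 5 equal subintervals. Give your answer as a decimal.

Δt = (-0.5 − (-1.5))/5 = 0.2.
h(-1.5) = -0.25, h(-1.3) = 1.23, h(-1.1) = 2.47, h(-0.9) = 3.47, h(-0.7) = 4.23, h(-0.5) = 4.75.
T_5 = (Δt/2)·[h(t_0) + 2h(t_1) + ... + 2h(t_{4}) + h(t_5)].
Sum = 2.73.

2.73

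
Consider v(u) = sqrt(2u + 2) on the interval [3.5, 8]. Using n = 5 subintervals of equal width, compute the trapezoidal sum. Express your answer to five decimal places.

Δu = (8 − 3.5)/5 = 0.9.
v(3.5) ≈ 3.00000, v(4.4) ≈ 3.28634, v(5.3) ≈ 3.54965, v(6.2) ≈ 3.79473, v(7.1) ≈ 4.02492, v(8) ≈ 4.24264.
T_5 = (Δu/2)·[v(u_0) + 2v(u_1) + ... + 2v(u_{4}) + v(u_5)].
Sum ≈ 16.44926.

16.44926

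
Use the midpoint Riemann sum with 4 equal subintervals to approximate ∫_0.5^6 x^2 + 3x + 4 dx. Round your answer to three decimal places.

146.717

Δx = (6 − 0.5)/4 = 1.375.
Midpoints: 1.1875, 2.5625, 3.9375, 5.3125.
f(1.1875) = 8.97265625, f(2.5625) = 18.25390625, f(3.9375) = 31.31640625, f(5.3125) = 48.16015625.
Sum = Δx · [f(1.1875) + f(2.5625) + f(3.9375) + f(5.3125)].
Sum ≈ 146.717.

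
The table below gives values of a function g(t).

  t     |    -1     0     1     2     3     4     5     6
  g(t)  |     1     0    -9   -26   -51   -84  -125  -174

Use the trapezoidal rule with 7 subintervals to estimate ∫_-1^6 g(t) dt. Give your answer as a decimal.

Δt = 1.
T_7 = (1/2)·[1 + 2·0 + 2·(-9) + 2·(-26) + 2·(-51) + 2·(-84) + 2·(-125) + (-174)] = -381.5.

-381.5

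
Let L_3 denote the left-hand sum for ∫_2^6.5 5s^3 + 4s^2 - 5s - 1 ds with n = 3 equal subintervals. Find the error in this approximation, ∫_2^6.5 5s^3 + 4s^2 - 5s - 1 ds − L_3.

Exact integral: ∫_2^6.5 f(s) ds = 2466.703125.
L_3 = 1483.3125.
Error = 2466.703125 − 1483.3125 = 983.390625.

983.390625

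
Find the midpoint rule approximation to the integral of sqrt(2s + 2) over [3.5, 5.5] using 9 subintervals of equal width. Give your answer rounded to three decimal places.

6.624

Δs = (5.5 − 3.5)/9 = 2/9.
Midpoints: 65/18, 23/6, 73/18, 77/18, 4.5, 85/18, 89/18, 31/6, 97/18.
f(65/18) ≈ 3.037, f(23/6) ≈ 3.109, f(73/18) ≈ 3.180, f(77/18) ≈ 3.249, f(4.5) ≈ 3.317, f(85/18) ≈ 3.383, f(89/18) ≈ 3.448, f(31/6) ≈ 3.512, f(97/18) ≈ 3.575.
Sum = Δs · [f(65/18) + f(23/6) + f(73/18) + ...].
Sum ≈ 6.624.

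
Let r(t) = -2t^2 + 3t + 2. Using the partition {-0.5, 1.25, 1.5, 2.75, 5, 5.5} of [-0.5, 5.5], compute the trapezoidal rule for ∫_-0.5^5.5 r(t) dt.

Subinterval widths: 1.75, 0.25, 1.25, 2.25, 0.5.
r(-0.5) = 0, r(1.25) = 2.625, r(1.5) = 2, r(2.75) = -4.875, r(5) = -33, r(5.5) = -42.
On each subinterval the trapezoid contributes (Δt_i/2)·[r(t_{i-1}) + r(t_i)].
Sum = -60.28125.

-60.28125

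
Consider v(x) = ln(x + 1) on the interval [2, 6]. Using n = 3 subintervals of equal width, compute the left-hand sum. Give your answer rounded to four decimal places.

5.7327

Δx = (6 − 2)/3 = 4/3.
Left endpoints: 2, 10/3, 14/3.
v(2) ≈ 1.0986, v(10/3) ≈ 1.4663, v(14/3) ≈ 1.7346.
Sum = Δx · [v(2) + v(10/3) + v(14/3)].
Sum ≈ 5.7327.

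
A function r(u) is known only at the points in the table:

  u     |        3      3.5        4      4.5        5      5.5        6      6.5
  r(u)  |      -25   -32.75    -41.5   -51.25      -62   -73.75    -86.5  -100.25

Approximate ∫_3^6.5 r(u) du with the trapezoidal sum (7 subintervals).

Δu = 0.5.
T_7 = (0.5/2)·[(-25) + 2·(-32.75) + 2·(-41.5) + 2·(-51.25) + 2·(-62) + 2·(-73.75) + 2·(-86.5) + (-100.25)] = -205.1875.

-205.1875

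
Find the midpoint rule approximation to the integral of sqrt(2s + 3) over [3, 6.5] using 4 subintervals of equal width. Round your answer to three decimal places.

Δs = (6.5 − 3)/4 = 0.875.
Midpoints: 3.4375, 4.3125, 5.1875, 6.0625.
f(3.4375) ≈ 3.142, f(4.3125) ≈ 3.410, f(5.1875) ≈ 3.657, f(6.0625) ≈ 3.889.
Sum = Δs · [f(3.4375) + f(4.3125) + f(5.1875) + f(6.0625)].
Sum ≈ 12.336.

12.336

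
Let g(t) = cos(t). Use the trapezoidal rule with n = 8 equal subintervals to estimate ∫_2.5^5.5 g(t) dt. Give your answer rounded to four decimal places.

Δt = (5.5 − 2.5)/8 = 0.375.
g(2.5) ≈ -0.8011, g(2.875) ≈ -0.9647, g(3.25) ≈ -0.9941, g(3.625) ≈ -0.8854, g(4) ≈ -0.6536, g(4.375) ≈ -0.3310, g(4.75) ≈ 0.0376, g(5.125) ≈ 0.4010, g(5.5) ≈ 0.7087.
T_8 = (Δt/2)·[g(t_0) + 2g(t_1) + ... + 2g(t_{7}) + g(t_8)].
Sum ≈ -1.2887.

-1.2887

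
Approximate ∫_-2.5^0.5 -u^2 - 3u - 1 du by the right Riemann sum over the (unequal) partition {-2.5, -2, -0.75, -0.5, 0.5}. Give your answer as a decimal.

Subinterval widths: 0.5, 1.25, 0.25, 1.
Right endpoints: -2, -0.75, -0.5, 0.5.
f(-2) = 1, f(-0.75) = 0.6875, f(-0.5) = 0.25, f(0.5) = -2.75.
Sum = Σ Δu_i · f(u_i).
Sum = -1.328125.

-1.328125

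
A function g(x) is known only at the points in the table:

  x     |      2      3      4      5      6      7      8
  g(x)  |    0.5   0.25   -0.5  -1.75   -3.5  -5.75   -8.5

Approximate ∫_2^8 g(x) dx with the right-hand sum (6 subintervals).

Δx = 1.
Sum = 1·[0.25 + (-0.5) + (-1.75) + (-3.5) + (-5.75) + (-8.5)] = -19.75.

-19.75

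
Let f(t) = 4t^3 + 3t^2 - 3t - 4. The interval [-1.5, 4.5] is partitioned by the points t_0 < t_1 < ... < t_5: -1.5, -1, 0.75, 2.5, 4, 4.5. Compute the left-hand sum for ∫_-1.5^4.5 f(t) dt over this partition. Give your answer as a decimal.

Subinterval widths: 0.5, 1.75, 1.75, 1.5, 0.5.
Left endpoints: -1.5, -1, 0.75, 2.5, 4.
f(-1.5) = -6.25, f(-1) = -2, f(0.75) = -2.875, f(2.5) = 69.75, f(4) = 288.
Sum = Σ Δt_i · f(t_i).
Sum = 236.96875.

236.96875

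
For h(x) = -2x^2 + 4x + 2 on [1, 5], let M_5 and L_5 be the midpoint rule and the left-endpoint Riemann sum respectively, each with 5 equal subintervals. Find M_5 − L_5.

-11.52

M_5 = -26.24.
L_5 = -14.72.
M_5 − L_5 = -11.52.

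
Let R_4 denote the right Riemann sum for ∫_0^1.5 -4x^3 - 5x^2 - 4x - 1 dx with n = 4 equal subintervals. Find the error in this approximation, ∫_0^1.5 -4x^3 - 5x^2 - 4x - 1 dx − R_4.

Exact integral: ∫_0^1.5 f(x) dx = -16.6875.
R_4 = -22.9453125.
Error = -16.6875 − (-22.9453125) = 6.2578125.

6.2578125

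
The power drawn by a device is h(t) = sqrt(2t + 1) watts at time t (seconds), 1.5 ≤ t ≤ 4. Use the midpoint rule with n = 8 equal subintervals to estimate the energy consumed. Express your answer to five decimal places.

Δt = (4 − 1.5)/8 = 0.3125.
Midpoints: 1.65625, 1.96875, 2.28125, 2.59375, 2.90625, 3.21875, 3.53125, 3.84375.
h(1.65625) ≈ 2.07666, h(1.96875) ≈ 2.22205, h(2.28125) ≈ 2.35850, h(2.59375) ≈ 2.48747, h(2.90625) ≈ 2.61008, h(3.21875) ≈ 2.72718, h(3.53125) ≈ 2.83945, h(3.84375) ≈ 2.94746.
Sum = Δt · [h(1.65625) + h(1.96875) + h(2.28125) + ...].
Sum ≈ 6.33401.

6.33401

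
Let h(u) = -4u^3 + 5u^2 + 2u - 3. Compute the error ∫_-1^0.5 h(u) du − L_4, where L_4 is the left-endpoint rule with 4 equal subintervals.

-1.265625

Exact integral: ∫_-1^0.5 h(u) du = -2.4375.
L_4 = -1.171875.
Error = -2.4375 − (-1.171875) = -1.265625.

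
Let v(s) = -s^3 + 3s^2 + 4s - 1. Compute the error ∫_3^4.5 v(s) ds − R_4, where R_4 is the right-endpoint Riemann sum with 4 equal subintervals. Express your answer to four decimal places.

4.8604

Exact integral: ∫_3^4.5 v(s) ds = 2.859375.
R_4 ≈ -2.000977.
Error ≈ 2.859375 − (-2.000977) ≈ 4.8604.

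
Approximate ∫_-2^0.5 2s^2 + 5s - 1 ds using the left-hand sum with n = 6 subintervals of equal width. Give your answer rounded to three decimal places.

Δs = (0.5 − (-2))/6 = 5/12.
Left endpoints: -2, -19/12, -7/6, -0.75, -1/3, 1/12.
f(-2) = -3, f(-19/12) = -281/72, f(-7/6) = -37/9, f(-0.75) = -3.625, f(-1/3) = -22/9, f(1/12) = -41/72.
Sum = Δs · [f(-2) + f(-19/12) + f(-7/6) + ...].
Sum ≈ -7.355.

-7.355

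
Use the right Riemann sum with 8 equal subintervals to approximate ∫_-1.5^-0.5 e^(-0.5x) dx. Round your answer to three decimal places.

Δx = (-0.5 − (-1.5))/8 = 0.125.
Right endpoints: -1.375, -1.25, -1.125, -1, -0.875, -0.75, -0.625, -0.5.
f(-1.375) ≈ 1.989, f(-1.25) ≈ 1.868, f(-1.125) ≈ 1.755, f(-1) ≈ 1.649, f(-0.875) ≈ 1.549, f(-0.75) ≈ 1.455, f(-0.625) ≈ 1.367, f(-0.5) ≈ 1.284.
Sum = Δx · [f(-1.375) + f(-1.25) + f(-1.125) + ...].
Sum ≈ 1.614.

1.614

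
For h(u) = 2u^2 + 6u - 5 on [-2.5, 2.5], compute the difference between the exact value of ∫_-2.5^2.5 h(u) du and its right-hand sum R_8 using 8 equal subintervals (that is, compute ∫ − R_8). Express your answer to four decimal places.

Exact integral: ∫_-2.5^2.5 h(u) du ≈ -4.166667.
R_8 = 5.859375.
Error ≈ -4.166667 − 5.859375 ≈ -10.0260.

-10.0260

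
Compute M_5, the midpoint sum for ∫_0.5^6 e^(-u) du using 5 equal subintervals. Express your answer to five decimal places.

Δu = (6 − 0.5)/5 = 1.1.
Midpoints: 1.05, 2.15, 3.25, 4.35, 5.45.
f(1.05) ≈ 0.34994, f(2.15) ≈ 0.11648, f(3.25) ≈ 0.03877, f(4.35) ≈ 0.01291, f(5.45) ≈ 0.00430.
Sum = Δu · [f(1.05) + f(2.15) + f(3.25) + f(4.35) + f(5.45)].
Sum ≈ 0.57464.

0.57464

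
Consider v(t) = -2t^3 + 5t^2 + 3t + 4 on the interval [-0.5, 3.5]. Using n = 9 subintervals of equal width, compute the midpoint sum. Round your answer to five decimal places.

30.93004

Δt = (3.5 − (-0.5))/9 = 4/9.
Midpoints: -5/18, 1/6, 11/18, 19/18, 1.5, 35/18, 43/18, 17/6, 59/18.
v(-5/18) = 2621/729, v(1/6) = 125/27, v(11/18) = 5281/729, v(19/18) = 7571/729, v(1.5) = 13, v(35/18) = 10231/729, v(43/18) = 9065/729, v(17/6) = 193/27, v(59/18) = -2099/729.
Sum = Δt · [v(-5/18) + v(1/6) + v(11/18) + ...].
Sum ≈ 30.93004.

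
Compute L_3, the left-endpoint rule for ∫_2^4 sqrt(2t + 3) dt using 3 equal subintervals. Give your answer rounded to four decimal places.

Δt = (4 − 2)/3 = 2/3.
Left endpoints: 2, 8/3, 10/3.
f(2) ≈ 2.6458, f(8/3) ≈ 2.8868, f(10/3) ≈ 3.1091.
Sum = Δt · [f(2) + f(8/3) + f(10/3)].
Sum ≈ 5.7611.

5.7611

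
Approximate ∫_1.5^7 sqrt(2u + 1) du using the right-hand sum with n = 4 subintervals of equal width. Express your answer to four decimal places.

Δu = (7 − 1.5)/4 = 1.375.
Right endpoints: 2.875, 4.25, 5.625, 7.
f(2.875) ≈ 2.5981, f(4.25) ≈ 3.0822, f(5.625) ≈ 3.5000, f(7) ≈ 3.8730.
Sum = Δu · [f(2.875) + f(4.25) + f(5.625) + f(7)].
Sum ≈ 17.9482.

17.9482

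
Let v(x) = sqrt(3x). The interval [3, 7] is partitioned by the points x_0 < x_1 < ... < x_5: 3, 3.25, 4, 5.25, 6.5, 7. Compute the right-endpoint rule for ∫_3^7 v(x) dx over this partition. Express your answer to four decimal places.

16.1506

Subinterval widths: 0.25, 0.75, 1.25, 1.25, 0.5.
Right endpoints: 3.25, 4, 5.25, 6.5, 7.
v(3.25) ≈ 3.1225, v(4) ≈ 3.4641, v(5.25) ≈ 3.9686, v(6.5) ≈ 4.4159, v(7) ≈ 4.5826.
Sum = Σ Δx_i · v(x_i).
Sum ≈ 16.1506.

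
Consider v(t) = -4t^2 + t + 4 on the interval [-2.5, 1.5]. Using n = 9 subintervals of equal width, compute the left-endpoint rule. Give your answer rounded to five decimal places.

-16.30453

Δt = (1.5 − (-2.5))/9 = 4/9.
Left endpoints: -2.5, -37/18, -29/18, -7/6, -13/18, -5/18, 1/6, 11/18, 19/18.
v(-2.5) = -23.5, v(-37/18) = -2423/162, v(-29/18) = -1295/162, v(-7/6) = -47/18, v(-13/18) = 193/162, v(-5/18) = 553/162, v(1/6) = 73/18, v(11/18) = 505/162, v(19/18) = 97/162.
Sum = Δt · [v(-2.5) + v(-37/18) + v(-29/18) + ...].
Sum ≈ -16.30453.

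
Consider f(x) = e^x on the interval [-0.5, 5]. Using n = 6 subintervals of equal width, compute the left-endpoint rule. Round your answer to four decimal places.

90.2697

Δx = (5 − (-0.5))/6 = 11/12.
Left endpoints: -0.5, 5/12, 4/3, 2.25, 19/6, 49/12.
f(-0.5) ≈ 0.6065, f(5/12) ≈ 1.5169, f(4/3) ≈ 3.7937, f(2.25) ≈ 9.4877, f(19/6) ≈ 23.7283, f(49/12) ≈ 59.3430.
Sum = Δx · [f(-0.5) + f(5/12) + f(4/3) + ...].
Sum ≈ 90.2697.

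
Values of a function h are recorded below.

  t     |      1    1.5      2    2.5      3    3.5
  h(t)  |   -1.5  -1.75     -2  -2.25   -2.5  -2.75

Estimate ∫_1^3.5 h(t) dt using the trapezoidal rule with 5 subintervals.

-5.3125

Δt = 0.5.
T_5 = (0.5/2)·[(-1.5) + 2·(-1.75) + 2·(-2) + 2·(-2.25) + 2·(-2.5) + (-2.75)] = -5.3125.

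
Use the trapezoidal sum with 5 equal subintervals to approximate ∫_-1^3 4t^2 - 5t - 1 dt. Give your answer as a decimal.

Δt = (3 − (-1))/5 = 0.8.
f(-1) = 8, f(-0.2) = 0.16, f(0.6) = -2.56, f(1.4) = -0.16, f(2.2) = 7.36, f(3) = 20.
T_5 = (Δt/2)·[f(t_0) + 2f(t_1) + ... + 2f(t_{4}) + f(t_5)].
Sum = 15.04.

15.04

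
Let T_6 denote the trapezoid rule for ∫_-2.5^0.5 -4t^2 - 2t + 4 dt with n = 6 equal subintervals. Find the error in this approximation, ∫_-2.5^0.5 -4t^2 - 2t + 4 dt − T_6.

0.5

Exact integral: ∫_-2.5^0.5 f(t) dt = -3.
T_6 = -3.5.
Error = -3 − (-3.5) = 0.5.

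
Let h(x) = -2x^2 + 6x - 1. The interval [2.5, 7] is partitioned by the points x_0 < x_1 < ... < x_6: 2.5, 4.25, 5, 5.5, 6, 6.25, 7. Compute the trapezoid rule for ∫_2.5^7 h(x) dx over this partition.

-96.65625

Subinterval widths: 1.75, 0.75, 0.5, 0.5, 0.25, 0.75.
h(2.5) = 1.5, h(4.25) = -11.625, h(5) = -21, h(5.5) = -28.5, h(6) = -37, h(6.25) = -41.625, h(7) = -57.
On each subinterval the trapezoid contributes (Δx_i/2)·[h(x_{i-1}) + h(x_i)].
Sum = -96.65625.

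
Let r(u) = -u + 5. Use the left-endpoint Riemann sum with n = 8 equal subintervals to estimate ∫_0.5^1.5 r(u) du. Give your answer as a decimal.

Δu = (1.5 − 0.5)/8 = 0.125.
Left endpoints: 0.5, 0.625, 0.75, 0.875, 1, 1.125, 1.25, 1.375.
r(0.5) = 4.5, r(0.625) = 4.375, r(0.75) = 4.25, r(0.875) = 4.125, r(1) = 4, r(1.125) = 3.875, r(1.25) = 3.75, r(1.375) = 3.625.
Sum = Δu · [r(0.5) + r(0.625) + r(0.75) + ...].
Sum = 4.0625.

4.0625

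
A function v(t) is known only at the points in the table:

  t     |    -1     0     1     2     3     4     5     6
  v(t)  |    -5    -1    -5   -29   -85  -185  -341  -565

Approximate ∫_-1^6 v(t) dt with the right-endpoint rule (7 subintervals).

-1211

Δt = 1.
Sum = 1·[(-1) + (-5) + (-29) + (-85) + (-185) + (-341) + (-565)] = -1211.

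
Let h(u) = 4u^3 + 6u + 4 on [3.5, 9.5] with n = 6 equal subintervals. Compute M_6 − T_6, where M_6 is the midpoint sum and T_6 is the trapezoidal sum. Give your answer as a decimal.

M_6 = 8214.
T_6 = 8331.
M_6 − T_6 = -117.

-117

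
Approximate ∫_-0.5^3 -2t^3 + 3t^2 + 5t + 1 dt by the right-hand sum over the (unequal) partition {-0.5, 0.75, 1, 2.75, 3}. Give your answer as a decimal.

-1.28125

Subinterval widths: 1.25, 0.25, 1.75, 0.25.
Right endpoints: 0.75, 1, 2.75, 3.
f(0.75) = 5.59375, f(1) = 7, f(2.75) = -4.15625, f(3) = -11.
Sum = Σ Δt_i · f(t_i).
Sum = -1.28125.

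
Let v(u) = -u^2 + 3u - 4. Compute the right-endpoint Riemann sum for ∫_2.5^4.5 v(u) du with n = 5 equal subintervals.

Δu = (4.5 − 2.5)/5 = 0.4.
Right endpoints: 2.9, 3.3, 3.7, 4.1, 4.5.
v(2.9) = -3.71, v(3.3) = -4.99, v(3.7) = -6.59, v(4.1) = -8.51, v(4.5) = -10.75.
Sum = Δu · [v(2.9) + v(3.3) + v(3.7) + v(4.1) + v(4.5)].
Sum = -13.82.

-13.82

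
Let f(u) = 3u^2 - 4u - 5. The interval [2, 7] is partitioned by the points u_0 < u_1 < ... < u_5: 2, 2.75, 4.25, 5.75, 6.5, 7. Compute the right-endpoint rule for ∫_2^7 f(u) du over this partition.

288.890625

Subinterval widths: 0.75, 1.5, 1.5, 0.75, 0.5.
Right endpoints: 2.75, 4.25, 5.75, 6.5, 7.
f(2.75) = 6.6875, f(4.25) = 32.1875, f(5.75) = 71.1875, f(6.5) = 95.75, f(7) = 114.
Sum = Σ Δu_i · f(u_i).
Sum = 288.890625.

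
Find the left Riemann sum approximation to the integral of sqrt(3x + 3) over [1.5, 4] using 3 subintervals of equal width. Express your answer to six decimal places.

Δx = (4 − 1.5)/3 = 5/6.
Left endpoints: 1.5, 7/3, 19/6.
f(1.5) ≈ 2.738613, f(7/3) ≈ 3.162278, f(19/6) ≈ 3.535534.
Sum = Δx · [f(1.5) + f(7/3) + f(19/6)].
Sum ≈ 7.863687.

7.863687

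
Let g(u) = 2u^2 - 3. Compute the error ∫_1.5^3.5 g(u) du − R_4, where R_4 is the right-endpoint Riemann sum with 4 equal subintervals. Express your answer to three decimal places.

-5.167

Exact integral: ∫_1.5^3.5 g(u) du ≈ 20.33333.
R_4 = 25.5.
Error ≈ 20.33333 − 25.5 ≈ -5.167.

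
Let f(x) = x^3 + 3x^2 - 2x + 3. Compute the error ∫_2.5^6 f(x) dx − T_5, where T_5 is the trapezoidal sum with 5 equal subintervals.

-4.501875

Exact integral: ∫_2.5^6 f(x) dx = 495.359375.
T_5 = 499.86125.
Error = 495.359375 − 499.86125 = -4.501875.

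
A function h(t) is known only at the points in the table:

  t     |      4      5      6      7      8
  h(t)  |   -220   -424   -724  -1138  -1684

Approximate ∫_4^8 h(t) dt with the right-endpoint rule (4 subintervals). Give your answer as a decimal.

-3970

Δt = 1.
Sum = 1·[(-424) + (-724) + (-1138) + (-1684)] = -3970.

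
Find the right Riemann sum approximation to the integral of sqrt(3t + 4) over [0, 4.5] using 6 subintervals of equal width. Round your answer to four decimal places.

15.2911

Δt = (4.5 − 0)/6 = 0.75.
Right endpoints: 0.75, 1.5, 2.25, 3, 3.75, 4.5.
f(0.75) ≈ 2.5000, f(1.5) ≈ 2.9155, f(2.25) ≈ 3.2787, f(3) ≈ 3.6056, f(3.75) ≈ 3.9051, f(4.5) ≈ 4.1833.
Sum = Δt · [f(0.75) + f(1.5) + f(2.25) + ...].
Sum ≈ 15.2911.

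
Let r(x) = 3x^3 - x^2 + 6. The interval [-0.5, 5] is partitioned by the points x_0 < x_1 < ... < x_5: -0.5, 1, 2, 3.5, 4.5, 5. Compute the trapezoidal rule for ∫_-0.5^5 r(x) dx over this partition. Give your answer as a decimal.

Subinterval widths: 1.5, 1, 1.5, 1, 0.5.
r(-0.5) = 5.375, r(1) = 8, r(2) = 26, r(3.5) = 122.375, r(4.5) = 259.125, r(5) = 356.
On each subinterval the trapezoid contributes (Δx_i/2)·[r(x_{i-1}) + r(x_i)].
Sum = 482.84375.

482.84375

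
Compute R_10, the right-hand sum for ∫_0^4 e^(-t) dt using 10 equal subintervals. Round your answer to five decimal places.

Δt = (4 − 0)/10 = 0.4.
Right endpoints: 0.4, 0.8, 1.2, 1.6, 2, 2.4, 2.8, 3.2, 3.6, 4.
f(0.4) ≈ 0.67032, f(0.8) ≈ 0.44933, f(1.2) ≈ 0.30119, f(1.6) ≈ 0.20190, f(2) ≈ 0.13534, f(2.4) ≈ 0.09072, f(2.8) ≈ 0.06081, f(3.2) ≈ 0.04076, f(3.6) ≈ 0.02732, f(4) ≈ 0.01832.
Sum = Δt · [f(0.4) + f(0.8) + f(1.2) + ...].
Sum ≈ 0.79840.

0.79840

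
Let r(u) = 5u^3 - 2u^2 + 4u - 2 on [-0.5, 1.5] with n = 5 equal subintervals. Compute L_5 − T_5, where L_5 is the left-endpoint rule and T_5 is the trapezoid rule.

-4.3

L_5 = -0.09.
T_5 = 4.21.
L_5 − T_5 = -4.3.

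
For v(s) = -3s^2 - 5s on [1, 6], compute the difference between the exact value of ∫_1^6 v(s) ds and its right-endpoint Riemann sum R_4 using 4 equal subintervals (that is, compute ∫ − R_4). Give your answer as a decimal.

Exact integral: ∫_1^6 v(s) ds = -302.5.
R_4 = -387.65625.
Error = -302.5 − (-387.65625) = 85.15625.

85.15625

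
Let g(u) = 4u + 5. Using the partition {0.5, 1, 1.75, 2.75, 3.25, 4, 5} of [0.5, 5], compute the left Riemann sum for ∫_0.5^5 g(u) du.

64.75

Subinterval widths: 0.5, 0.75, 1, 0.5, 0.75, 1.
Left endpoints: 0.5, 1, 1.75, 2.75, 3.25, 4.
g(0.5) = 7, g(1) = 9, g(1.75) = 12, g(2.75) = 16, g(3.25) = 18, g(4) = 21.
Sum = Σ Δu_i · g(u_i).
Sum = 64.75.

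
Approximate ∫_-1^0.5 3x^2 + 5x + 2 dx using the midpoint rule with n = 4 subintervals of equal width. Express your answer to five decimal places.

2.19727

Δx = (0.5 − (-1))/4 = 0.375.
Midpoints: -0.8125, -0.4375, -0.0625, 0.3125.
f(-0.8125) = -0.08203125, f(-0.4375) = 0.38671875, f(-0.0625) = 1.69921875, f(0.3125) = 3.85546875.
Sum = Δx · [f(-0.8125) + f(-0.4375) + f(-0.0625) + f(0.3125)].
Sum ≈ 2.19727.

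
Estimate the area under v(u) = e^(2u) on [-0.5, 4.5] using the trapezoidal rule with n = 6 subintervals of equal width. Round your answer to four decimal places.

4948.4402

Δu = (4.5 − (-0.5))/6 = 5/6.
v(-0.5) ≈ 0.3679, v(1/3) ≈ 1.9477, v(7/6) ≈ 10.3123, v(2) ≈ 54.5982, v(17/6) ≈ 289.0694, v(11/3) ≈ 1530.4749, v(4.5) ≈ 8103.0839.
T_6 = (Δu/2)·[v(u_0) + 2v(u_1) + ... + 2v(u_{5}) + v(u_6)].
Sum ≈ 4948.4402.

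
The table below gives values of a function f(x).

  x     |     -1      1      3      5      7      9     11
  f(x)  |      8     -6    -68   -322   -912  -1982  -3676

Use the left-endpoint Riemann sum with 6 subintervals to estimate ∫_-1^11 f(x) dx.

Δx = 2.
Sum = 2·[8 + (-6) + (-68) + (-322) + (-912) + (-1982)] = -6564.

-6564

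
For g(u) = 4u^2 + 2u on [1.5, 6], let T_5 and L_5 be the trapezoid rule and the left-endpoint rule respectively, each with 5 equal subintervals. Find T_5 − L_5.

64.8

T_5 = 319.68.
L_5 = 254.88.
T_5 − L_5 = 64.8.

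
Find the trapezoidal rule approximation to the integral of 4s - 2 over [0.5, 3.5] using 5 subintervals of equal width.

Δs = (3.5 − 0.5)/5 = 0.6.
f(0.5) = 0, f(1.1) = 2.4, f(1.7) = 4.8, f(2.3) = 7.2, f(2.9) = 9.6, f(3.5) = 12.
T_5 = (Δs/2)·[f(s_0) + 2f(s_1) + ... + 2f(s_{4}) + f(s_5)].
Sum = 18.

18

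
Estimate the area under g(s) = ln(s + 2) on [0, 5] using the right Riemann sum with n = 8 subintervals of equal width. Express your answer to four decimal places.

Δs = (5 − 0)/8 = 0.625.
Right endpoints: 0.625, 1.25, 1.875, 2.5, 3.125, 3.75, 4.375, 5.
g(0.625) ≈ 0.9651, g(1.25) ≈ 1.1787, g(1.875) ≈ 1.3545, g(2.5) ≈ 1.5041, g(3.125) ≈ 1.6341, g(3.75) ≈ 1.7492, g(4.375) ≈ 1.8524, g(5) ≈ 1.9459.
Sum = Δs · [g(0.625) + g(1.25) + g(1.875) + ...].
Sum ≈ 7.6150.

7.6150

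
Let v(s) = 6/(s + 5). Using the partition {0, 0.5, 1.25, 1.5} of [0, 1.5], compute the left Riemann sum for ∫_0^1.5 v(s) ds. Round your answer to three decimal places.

Subinterval widths: 0.5, 0.75, 0.25.
Left endpoints: 0, 0.5, 1.25.
v(0) = 1.2, v(0.5) = 12/11, v(1.25) = 0.96.
Sum = Σ Δs_i · v(s_i).
Sum ≈ 1.658.

1.658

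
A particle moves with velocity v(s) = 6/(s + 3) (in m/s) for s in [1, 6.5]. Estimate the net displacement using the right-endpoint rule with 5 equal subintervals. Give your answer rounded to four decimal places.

4.7432

Δs = (6.5 − 1)/5 = 1.1.
Right endpoints: 2.1, 3.2, 4.3, 5.4, 6.5.
v(2.1) = 20/17, v(3.2) = 30/31, v(4.3) = 60/73, v(5.4) = 5/7, v(6.5) = 12/19.
Sum = Δs · [v(2.1) + v(3.2) + v(4.3) + v(5.4) + v(6.5)].
Sum ≈ 4.7432.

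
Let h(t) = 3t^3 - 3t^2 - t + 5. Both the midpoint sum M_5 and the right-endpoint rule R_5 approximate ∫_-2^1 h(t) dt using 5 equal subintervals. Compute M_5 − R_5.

-7.875

M_5 = -3.075.
R_5 = 4.8.
M_5 − R_5 = -7.875.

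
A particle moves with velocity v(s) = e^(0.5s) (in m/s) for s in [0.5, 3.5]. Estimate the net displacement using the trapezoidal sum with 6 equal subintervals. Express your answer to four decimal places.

8.9877

Δs = (3.5 − 0.5)/6 = 0.5.
v(0.5) ≈ 1.2840, v(1) ≈ 1.6487, v(1.5) ≈ 2.1170, v(2) ≈ 2.7183, v(2.5) ≈ 3.4903, v(3) ≈ 4.4817, v(3.5) ≈ 5.7546.
T_6 = (Δs/2)·[v(s_0) + 2v(s_1) + ... + 2v(s_{5}) + v(s_6)].
Sum ≈ 8.9877.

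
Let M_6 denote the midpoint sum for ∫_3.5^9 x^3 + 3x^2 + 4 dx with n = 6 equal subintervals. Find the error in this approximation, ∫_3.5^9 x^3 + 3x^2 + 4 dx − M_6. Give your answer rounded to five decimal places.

8.37652

Exact integral: ∫_3.5^9 f(x) dx = 2310.859375.
M_6 ≈ 2302.4828559.
Error ≈ 2310.859375 − 2302.4828559 ≈ 8.37652.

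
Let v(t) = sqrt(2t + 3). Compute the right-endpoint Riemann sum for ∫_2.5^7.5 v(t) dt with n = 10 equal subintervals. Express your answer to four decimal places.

Δt = (7.5 − 2.5)/10 = 0.5.
Right endpoints: 3, 3.5, 4, 4.5, 5, 5.5, 6, 6.5, 7, 7.5.
v(3) ≈ 3.0000, v(3.5) ≈ 3.1623, v(4) ≈ 3.3166, v(4.5) ≈ 3.4641, v(5) ≈ 3.6056, v(5.5) ≈ 3.7417, v(6) ≈ 3.8730, v(6.5) ≈ 4.0000, v(7) ≈ 4.1231, v(7.5) ≈ 4.2426.
Sum = Δt · [v(3) + v(3.5) + v(4) + ...].
Sum ≈ 18.2645.

18.2645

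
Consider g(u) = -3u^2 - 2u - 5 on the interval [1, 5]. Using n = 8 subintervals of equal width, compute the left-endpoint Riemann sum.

-148.5

Δu = (5 − 1)/8 = 0.5.
Left endpoints: 1, 1.5, 2, 2.5, 3, 3.5, 4, 4.5.
g(1) = -10, g(1.5) = -14.75, g(2) = -21, g(2.5) = -28.75, g(3) = -38, g(3.5) = -48.75, g(4) = -61, g(4.5) = -74.75.
Sum = Δu · [g(1) + g(1.5) + g(2) + ...].
Sum = -148.5.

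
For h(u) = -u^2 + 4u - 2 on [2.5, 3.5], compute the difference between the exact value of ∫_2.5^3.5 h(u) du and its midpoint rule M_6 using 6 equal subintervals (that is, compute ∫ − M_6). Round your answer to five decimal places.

Exact integral: ∫_2.5^3.5 h(u) du ≈ 0.9166667.
M_6 ≈ 0.9189815.
Error ≈ 0.9166667 − 0.9189815 ≈ -0.00231.

-0.00231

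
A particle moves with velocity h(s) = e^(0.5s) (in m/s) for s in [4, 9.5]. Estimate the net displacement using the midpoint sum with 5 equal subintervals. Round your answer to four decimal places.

Δs = (9.5 − 4)/5 = 1.1.
Midpoints: 4.55, 5.65, 6.75, 7.85, 8.95.
h(4.55) ≈ 9.7279, h(5.65) ≈ 16.8609, h(6.75) ≈ 29.2243, h(7.85) ≈ 50.6531, h(8.95) ≈ 87.7946.
Sum = Δs · [h(4.55) + h(5.65) + h(6.75) + h(7.85) + h(8.95)].
Sum ≈ 213.6869.

213.6869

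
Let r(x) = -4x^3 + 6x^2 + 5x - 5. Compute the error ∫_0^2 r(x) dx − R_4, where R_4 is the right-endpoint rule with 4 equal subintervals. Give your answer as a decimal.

Exact integral: ∫_0^2 r(x) dx = 0.
R_4 = 0.
Error = 0 − 0 = 0.

0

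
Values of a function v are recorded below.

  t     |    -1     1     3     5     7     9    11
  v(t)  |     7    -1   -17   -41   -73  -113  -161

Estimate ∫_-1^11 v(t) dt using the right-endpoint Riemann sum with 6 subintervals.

-812

Δt = 2.
Sum = 2·[(-1) + (-17) + (-41) + (-73) + (-113) + (-161)] = -812.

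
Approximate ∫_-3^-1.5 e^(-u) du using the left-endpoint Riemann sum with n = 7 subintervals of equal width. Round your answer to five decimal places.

17.33535

Δu = (-1.5 − (-3))/7 = 3/14.
Left endpoints: -3, -39/14, -18/7, -33/14, -15/7, -27/14, -12/7.
f(-3) ≈ 20.08554, f(-39/14) ≈ 16.21139, f(-18/7) ≈ 13.08450, f(-33/14) ≈ 10.56073, f(-15/7) ≈ 8.52376, f(-27/14) ≈ 6.87968, f(-12/7) ≈ 5.55271.
Sum = Δu · [f(-3) + f(-39/14) + f(-18/7) + ...].
Sum ≈ 17.33535.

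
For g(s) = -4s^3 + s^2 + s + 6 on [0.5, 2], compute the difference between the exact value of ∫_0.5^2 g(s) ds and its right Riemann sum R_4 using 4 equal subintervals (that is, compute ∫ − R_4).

Exact integral: ∫_0.5^2 g(s) ds = -2.4375.
R_4 = -7.8515625.
Error = -2.4375 − (-7.8515625) = 5.4140625.

5.4140625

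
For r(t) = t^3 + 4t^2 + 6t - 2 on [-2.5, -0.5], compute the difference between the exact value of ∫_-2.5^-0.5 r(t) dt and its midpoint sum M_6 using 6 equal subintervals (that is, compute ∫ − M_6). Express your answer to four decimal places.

-0.0093

Exact integral: ∫_-2.5^-0.5 r(t) dt ≈ -11.083333.
M_6 ≈ -11.074074.
Error ≈ -11.083333 − (-11.074074) ≈ -0.0093.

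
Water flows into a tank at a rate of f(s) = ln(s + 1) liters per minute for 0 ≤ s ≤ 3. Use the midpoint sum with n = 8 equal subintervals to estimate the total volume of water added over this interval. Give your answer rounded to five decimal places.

Δs = (3 − 0)/8 = 0.375.
Midpoints: 0.1875, 0.5625, 0.9375, 1.3125, 1.6875, 2.0625, 2.4375, 2.8125.
f(0.1875) ≈ 0.17185, f(0.5625) ≈ 0.44629, f(0.9375) ≈ 0.66140, f(1.3125) ≈ 0.83833, f(1.6875) ≈ 0.98861, f(2.0625) ≈ 1.11923, f(2.4375) ≈ 1.23474, f(2.8125) ≈ 1.33829.
Sum = Δs · [f(0.1875) + f(0.5625) + f(0.9375) + ...].
Sum ≈ 2.54953.

2.54953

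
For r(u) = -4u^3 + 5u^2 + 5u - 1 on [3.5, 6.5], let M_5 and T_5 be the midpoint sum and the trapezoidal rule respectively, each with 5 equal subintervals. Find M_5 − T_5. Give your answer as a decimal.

M_5 = -1171.8.
T_5 = -1186.65.
M_5 − T_5 = 14.85.

14.85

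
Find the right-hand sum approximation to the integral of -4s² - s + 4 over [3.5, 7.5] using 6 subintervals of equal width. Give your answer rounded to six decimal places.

Δs = (7.5 − 3.5)/6 = 2/3.
Right endpoints: 25/6, 29/6, 5.5, 37/6, 41/6, 7.5.
f(25/6) = -1253/18, f(29/6) = -1697/18, f(5.5) = -122.5, f(37/6) = -2777/18, f(41/6) = -3413/18, f(7.5) = -228.5.
Sum = Δs · [f(25/6) + f(29/6) + f(5.5) + ...].
Sum ≈ -572.518519.

-572.518519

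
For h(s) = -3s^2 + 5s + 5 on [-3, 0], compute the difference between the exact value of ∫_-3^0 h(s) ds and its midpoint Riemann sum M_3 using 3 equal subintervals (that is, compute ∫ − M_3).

Exact integral: ∫_-3^0 h(s) ds = -34.5.
M_3 = -33.75.
Error = -34.5 − (-33.75) = -0.75.

-0.75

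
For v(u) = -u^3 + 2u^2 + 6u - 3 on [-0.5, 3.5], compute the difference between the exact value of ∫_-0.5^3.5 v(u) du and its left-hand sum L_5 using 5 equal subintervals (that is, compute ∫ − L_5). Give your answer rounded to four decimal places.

Exact integral: ∫_-0.5^3.5 v(u) du ≈ 15.166667.
L_5 = 12.1.
Error ≈ 15.166667 − 12.1 ≈ 3.0667.

3.0667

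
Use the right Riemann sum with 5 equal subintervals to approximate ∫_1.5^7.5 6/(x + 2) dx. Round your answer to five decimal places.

Δx = (7.5 − 1.5)/5 = 1.2.
Right endpoints: 2.7, 3.9, 5.1, 6.3, 7.5.
f(2.7) = 60/47, f(3.9) = 60/59, f(5.1) = 60/71, f(6.3) = 60/83, f(7.5) = 12/19.
Sum = Δx · [f(2.7) + f(3.9) + f(5.1) + f(6.3) + f(7.5)].
Sum ≈ 5.39170.

5.39170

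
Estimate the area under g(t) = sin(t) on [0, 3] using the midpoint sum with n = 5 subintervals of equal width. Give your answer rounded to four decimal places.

Δt = (3 − 0)/5 = 0.6.
Midpoints: 0.3, 0.9, 1.5, 2.1, 2.7.
g(0.3) ≈ 0.2955, g(0.9) ≈ 0.7833, g(1.5) ≈ 0.9975, g(2.1) ≈ 0.8632, g(2.7) ≈ 0.4274.
Sum = Δt · [g(0.3) + g(0.9) + g(1.5) + g(2.1) + g(2.7)].
Sum ≈ 2.0202.

2.0202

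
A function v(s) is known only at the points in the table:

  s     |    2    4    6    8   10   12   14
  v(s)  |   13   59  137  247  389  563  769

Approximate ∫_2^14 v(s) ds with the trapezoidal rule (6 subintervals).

3572

Δs = 2.
T_6 = (2/2)·[13 + 2·59 + 2·137 + 2·247 + 2·389 + 2·563 + 769] = 3572.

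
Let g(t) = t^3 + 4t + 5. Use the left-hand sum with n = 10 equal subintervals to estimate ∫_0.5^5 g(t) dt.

197.34046875

Δt = (5 − 0.5)/10 = 0.45.
Left endpoints: 0.5, 0.95, 1.4, 1.85, 2.3, 2.75, 3.2, 3.65, 4.1, 4.55.
g(0.5) = 7.125, g(0.95) = 9.657375, g(1.4) = 13.344, g(1.85) = 18.731625, g(2.3) = 26.367, g(2.75) = 36.796875, g(3.2) = 50.568, g(3.65) = 68.227125, g(4.1) = 90.321, g(4.55) = 117.396375.
Sum = Δt · [g(0.5) + g(0.95) + g(1.4) + ...].
Sum = 197.34046875.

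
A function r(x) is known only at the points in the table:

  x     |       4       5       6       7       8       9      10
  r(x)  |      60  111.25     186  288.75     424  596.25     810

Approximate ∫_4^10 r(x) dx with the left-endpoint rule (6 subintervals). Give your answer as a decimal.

Δx = 1.
Sum = 1·[60 + 111.25 + 186 + 288.75 + 424 + 596.25] = 1666.25.

1666.25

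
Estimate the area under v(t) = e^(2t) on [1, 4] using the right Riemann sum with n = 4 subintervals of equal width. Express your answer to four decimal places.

Δt = (4 − 1)/4 = 0.75.
Right endpoints: 1.75, 2.5, 3.25, 4.
v(1.75) ≈ 33.1155, v(2.5) ≈ 148.4132, v(3.25) ≈ 665.1416, v(4) ≈ 2980.9580.
Sum = Δt · [v(1.75) + v(2.5) + v(3.25) + v(4)].
Sum ≈ 2870.7212.

2870.7212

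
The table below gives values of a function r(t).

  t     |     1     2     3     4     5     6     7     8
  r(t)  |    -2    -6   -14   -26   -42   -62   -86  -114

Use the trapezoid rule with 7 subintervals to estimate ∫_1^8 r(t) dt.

Δt = 1.
T_7 = (1/2)·[(-2) + 2·(-6) + 2·(-14) + 2·(-26) + 2·(-42) + 2·(-62) + 2·(-86) + (-114)] = -294.

-294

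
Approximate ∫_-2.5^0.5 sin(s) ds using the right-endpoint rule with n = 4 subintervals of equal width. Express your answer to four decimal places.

-1.1951

Δs = (0.5 − (-2.5))/4 = 0.75.
Right endpoints: -1.75, -1, -0.25, 0.5.
f(-1.75) ≈ -0.9840, f(-1) ≈ -0.8415, f(-0.25) ≈ -0.2474, f(0.5) ≈ 0.4794.
Sum = Δs · [f(-1.75) + f(-1) + f(-0.25) + f(0.5)].
Sum ≈ -1.1951.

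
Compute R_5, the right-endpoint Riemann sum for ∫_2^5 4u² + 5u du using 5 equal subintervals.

238.92

Δu = (5 − 2)/5 = 0.6.
Right endpoints: 2.6, 3.2, 3.8, 4.4, 5.
f(2.6) = 40.04, f(3.2) = 56.96, f(3.8) = 76.76, f(4.4) = 99.44, f(5) = 125.
Sum = Δu · [f(2.6) + f(3.2) + f(3.8) + f(4.4) + f(5)].
Sum = 238.92.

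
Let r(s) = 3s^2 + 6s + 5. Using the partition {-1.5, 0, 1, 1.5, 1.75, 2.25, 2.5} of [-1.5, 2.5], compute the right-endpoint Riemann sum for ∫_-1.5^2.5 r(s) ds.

64.578125

Subinterval widths: 1.5, 1, 0.5, 0.25, 0.5, 0.25.
Right endpoints: 0, 1, 1.5, 1.75, 2.25, 2.5.
r(0) = 5, r(1) = 14, r(1.5) = 20.75, r(1.75) = 24.6875, r(2.25) = 33.6875, r(2.5) = 38.75.
Sum = Σ Δs_i · r(s_i).
Sum = 64.578125.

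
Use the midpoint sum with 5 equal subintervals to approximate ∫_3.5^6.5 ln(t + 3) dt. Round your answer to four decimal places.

Δt = (6.5 − 3.5)/5 = 0.6.
Midpoints: 3.8, 4.4, 5, 5.6, 6.2.
f(3.8) ≈ 1.9169, f(4.4) ≈ 2.0015, f(5) ≈ 2.0794, f(5.6) ≈ 2.1518, f(6.2) ≈ 2.2192.
Sum = Δt · [f(3.8) + f(4.4) + f(5) + f(5.6) + f(6.2)].
Sum ≈ 6.2213.

6.2213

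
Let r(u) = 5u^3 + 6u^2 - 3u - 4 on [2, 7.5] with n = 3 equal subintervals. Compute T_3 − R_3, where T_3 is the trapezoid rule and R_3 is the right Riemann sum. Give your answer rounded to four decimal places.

T_3 ≈ 4900.461806.
R_3 ≈ 7069.638889.
T_3 − R_3 ≈ -2169.1771.

-2169.1771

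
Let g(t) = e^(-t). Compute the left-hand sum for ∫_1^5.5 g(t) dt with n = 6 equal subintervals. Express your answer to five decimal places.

0.51711

Δt = (5.5 − 1)/6 = 0.75.
Left endpoints: 1, 1.75, 2.5, 3.25, 4, 4.75.
g(1) ≈ 0.36788, g(1.75) ≈ 0.17377, g(2.5) ≈ 0.08208, g(3.25) ≈ 0.03877, g(4) ≈ 0.01832, g(4.75) ≈ 0.00865.
Sum = Δt · [g(1) + g(1.75) + g(2.5) + ...].
Sum ≈ 0.51711.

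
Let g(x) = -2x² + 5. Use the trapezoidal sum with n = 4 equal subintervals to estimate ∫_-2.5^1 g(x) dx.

Δx = (1 − (-2.5))/4 = 0.875.
g(-2.5) = -7.5, g(-1.625) = -0.28125, g(-0.75) = 3.875, g(0.125) = 4.96875, g(1) = 3.
T_4 = (Δx/2)·[g(x_0) + 2g(x_1) + 2g(x_2) + 2g(x_3) + g(x_4)].
Sum = 5.5234375.

5.5234375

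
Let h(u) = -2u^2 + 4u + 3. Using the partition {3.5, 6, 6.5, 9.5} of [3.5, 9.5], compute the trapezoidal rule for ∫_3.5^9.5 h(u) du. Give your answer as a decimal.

Subinterval widths: 2.5, 0.5, 3.
h(3.5) = -7.5, h(6) = -45, h(6.5) = -55.5, h(9.5) = -139.5.
On each subinterval the trapezoid contributes (Δu_i/2)·[h(u_{i-1}) + h(u_i)].
Sum = -383.25.

-383.25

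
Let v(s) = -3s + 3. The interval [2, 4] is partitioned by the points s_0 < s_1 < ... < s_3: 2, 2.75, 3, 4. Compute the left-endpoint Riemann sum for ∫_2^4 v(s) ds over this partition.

Subinterval widths: 0.75, 0.25, 1.
Left endpoints: 2, 2.75, 3.
v(2) = -3, v(2.75) = -5.25, v(3) = -6.
Sum = Σ Δs_i · v(s_i).
Sum = -9.5625.

-9.5625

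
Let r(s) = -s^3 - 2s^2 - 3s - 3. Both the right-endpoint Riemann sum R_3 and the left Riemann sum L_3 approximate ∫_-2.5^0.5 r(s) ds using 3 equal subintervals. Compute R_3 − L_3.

R_3 = -6.625.
L_3 = 6.125.
R_3 − L_3 = -12.75.

-12.75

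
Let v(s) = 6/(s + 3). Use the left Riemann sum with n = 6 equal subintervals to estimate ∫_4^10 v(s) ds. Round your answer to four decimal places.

3.9193

Δs = (10 − 4)/6 = 1.
Left endpoints: 4, 5, 6, 7, 8, 9.
v(4) = 6/7, v(5) = 0.75, v(6) = 2/3, v(7) = 0.6, v(8) = 6/11, v(9) = 0.5.
Sum = Δs · [v(4) + v(5) + v(6) + ...].
Sum ≈ 3.9193.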